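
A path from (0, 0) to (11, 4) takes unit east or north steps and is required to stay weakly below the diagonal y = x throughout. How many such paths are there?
Number of paths = 910

By the reflection principle (André's argument), the number of monotone paths to (11, 4) with n ≤ m that never go above y = x is C(15, 11) − C(15, 12) = 1365 − 455 = 910.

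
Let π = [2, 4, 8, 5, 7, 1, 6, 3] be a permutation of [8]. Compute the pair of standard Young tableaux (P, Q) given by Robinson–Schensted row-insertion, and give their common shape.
P = [1, 3, 5, 6] / [2, 4] / [7] / [8];  Q = [1, 2, 3, 5] / [4, 7] / [6] / [8];  common shape = (4, 2, 1, 1)

Row-insert the values π_1, π_2, … into P one at a time, bumping the leftmost entry strictly greater than the inserted value down to the next row. The recording tableau Q records, in position (i, j), the step at which that cell was added to P.
  Insert 2 (step 1): P = [2];  Q = [1]
  Insert 4 (step 2): P = [2, 4];  Q = [1, 2]
  Insert 8 (step 3): P = [2, 4, 8];  Q = [1, 2, 3]
  Insert 5 (step 4): P = [2, 4, 5] / [8];  Q = [1, 2, 3] / [4]
  Insert 7 (step 5): P = [2, 4, 5, 7] / [8];  Q = [1, 2, 3, 5] / [4]
  Insert 1 (step 6): P = [1, 4, 5, 7] / [2] / [8];  Q = [1, 2, 3, 5] / [4] / [6]
  Insert 6 (step 7): P = [1, 4, 5, 6] / [2, 7] / [8];  Q = [1, 2, 3, 5] / [4, 7] / [6]
  Insert 3 (step 8): P = [1, 3, 5, 6] / [2, 4] / [7] / [8];  Q = [1, 2, 3, 5] / [4, 7] / [6] / [8]
Final shape: (4, 2, 1, 1).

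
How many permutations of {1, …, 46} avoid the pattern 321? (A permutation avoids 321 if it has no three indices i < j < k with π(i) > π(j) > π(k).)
C_46 = 8740328711533173390046320

These 321-avoiding permutations are counted by the Catalan number C_n = (1/(n + 1)) · C(2n, n). For n = 46: C_46 = (1/47) · C(92, 46) = 410795449442059149332177040/47 = 8740328711533173390046320.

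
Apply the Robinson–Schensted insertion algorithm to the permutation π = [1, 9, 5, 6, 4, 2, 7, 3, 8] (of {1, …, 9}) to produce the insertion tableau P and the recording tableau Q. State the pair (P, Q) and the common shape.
P = [1, 2, 3, 7, 8] / [4, 6] / [5] / [9];  Q = [1, 2, 4, 7, 9] / [3, 8] / [5] / [6];  common shape = (5, 2, 1, 1)

Row-insert the values π_1, π_2, … into P one at a time, bumping the leftmost entry strictly greater than the inserted value down to the next row. The recording tableau Q records, in position (i, j), the step at which that cell was added to P.
  Insert 1 (step 1): P = [1];  Q = [1]
  Insert 9 (step 2): P = [1, 9];  Q = [1, 2]
  Insert 5 (step 3): P = [1, 5] / [9];  Q = [1, 2] / [3]
  Insert 6 (step 4): P = [1, 5, 6] / [9];  Q = [1, 2, 4] / [3]
  Insert 4 (step 5): P = [1, 4, 6] / [5] / [9];  Q = [1, 2, 4] / [3] / [5]
  Insert 2 (step 6): P = [1, 2, 6] / [4] / [5] / [9];  Q = [1, 2, 4] / [3] / [5] / [6]
  Insert 7 (step 7): P = [1, 2, 6, 7] / [4] / [5] / [9];  Q = [1, 2, 4, 7] / [3] / [5] / [6]
  Insert 3 (step 8): P = [1, 2, 3, 7] / [4, 6] / [5] / [9];  Q = [1, 2, 4, 7] / [3, 8] / [5] / [6]
  Insert 8 (step 9): P = [1, 2, 3, 7, 8] / [4, 6] / [5] / [9];  Q = [1, 2, 4, 7, 9] / [3, 8] / [5] / [6]
Final shape: (5, 2, 1, 1).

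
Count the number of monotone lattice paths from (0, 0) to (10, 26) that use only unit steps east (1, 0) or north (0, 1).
Number of paths = 254186856

A monotone lattice path from (0, 0) to (10, 26) consists of 10 east steps and 26 north steps in some order, so it is determined by which 10 of the 36 steps are east. The count is C(36, 10) = 254186856.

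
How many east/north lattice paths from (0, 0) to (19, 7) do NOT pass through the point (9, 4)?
Number of paths = 453310

Total paths from (0, 0) to (19, 7): C(26, 19) = 657800. Paths through (9, 4): (paths (0, 0) → (9, 4)) × (paths (9, 4) → (19, 7)) = C(13, 9) · C(13, 10) = 715 · 286 = 204490. Avoidance count = 657800 − 204490 = 453310.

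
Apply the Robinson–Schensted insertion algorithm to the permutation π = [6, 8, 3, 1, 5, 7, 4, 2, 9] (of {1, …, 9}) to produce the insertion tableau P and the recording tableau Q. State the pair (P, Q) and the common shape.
P = [1, 2, 7, 9] / [3, 4] / [5, 8] / [6];  Q = [1, 2, 6, 9] / [3, 5] / [4, 7] / [8];  common shape = (4, 2, 2, 1)

Row-insert the values π_1, π_2, … into P one at a time, bumping the leftmost entry strictly greater than the inserted value down to the next row. The recording tableau Q records, in position (i, j), the step at which that cell was added to P.
  Insert 6 (step 1): P = [6];  Q = [1]
  Insert 8 (step 2): P = [6, 8];  Q = [1, 2]
  Insert 3 (step 3): P = [3, 8] / [6];  Q = [1, 2] / [3]
  Insert 1 (step 4): P = [1, 8] / [3] / [6];  Q = [1, 2] / [3] / [4]
  Insert 5 (step 5): P = [1, 5] / [3, 8] / [6];  Q = [1, 2] / [3, 5] / [4]
  Insert 7 (step 6): P = [1, 5, 7] / [3, 8] / [6];  Q = [1, 2, 6] / [3, 5] / [4]
  Insert 4 (step 7): P = [1, 4, 7] / [3, 5] / [6, 8];  Q = [1, 2, 6] / [3, 5] / [4, 7]
  Insert 2 (step 8): P = [1, 2, 7] / [3, 4] / [5, 8] / [6];  Q = [1, 2, 6] / [3, 5] / [4, 7] / [8]
  Insert 9 (step 9): P = [1, 2, 7, 9] / [3, 4] / [5, 8] / [6];  Q = [1, 2, 6, 9] / [3, 5] / [4, 7] / [8]
Final shape: (4, 2, 2, 1).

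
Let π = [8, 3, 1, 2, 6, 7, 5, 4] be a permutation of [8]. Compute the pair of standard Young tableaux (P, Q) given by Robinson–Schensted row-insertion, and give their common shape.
P = [1, 2, 4, 7] / [3, 5] / [6] / [8];  Q = [1, 4, 5, 6] / [2, 7] / [3] / [8];  common shape = (4, 2, 1, 1)

Row-insert the values π_1, π_2, … into P one at a time, bumping the leftmost entry strictly greater than the inserted value down to the next row. The recording tableau Q records, in position (i, j), the step at which that cell was added to P.
  Insert 8 (step 1): P = [8];  Q = [1]
  Insert 3 (step 2): P = [3] / [8];  Q = [1] / [2]
  Insert 1 (step 3): P = [1] / [3] / [8];  Q = [1] / [2] / [3]
  Insert 2 (step 4): P = [1, 2] / [3] / [8];  Q = [1, 4] / [2] / [3]
  Insert 6 (step 5): P = [1, 2, 6] / [3] / [8];  Q = [1, 4, 5] / [2] / [3]
  Insert 7 (step 6): P = [1, 2, 6, 7] / [3] / [8];  Q = [1, 4, 5, 6] / [2] / [3]
  Insert 5 (step 7): P = [1, 2, 5, 7] / [3, 6] / [8];  Q = [1, 4, 5, 6] / [2, 7] / [3]
  Insert 4 (step 8): P = [1, 2, 4, 7] / [3, 5] / [6] / [8];  Q = [1, 4, 5, 6] / [2, 7] / [3] / [8]
Final shape: (4, 2, 1, 1).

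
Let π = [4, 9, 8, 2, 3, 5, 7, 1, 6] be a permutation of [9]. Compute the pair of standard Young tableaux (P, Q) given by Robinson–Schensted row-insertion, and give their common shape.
P = [1, 3, 5, 6] / [2, 7] / [4, 8] / [9];  Q = [1, 2, 6, 7] / [3, 5] / [4, 9] / [8];  common shape = (4, 2, 2, 1)

Row-insert the values π_1, π_2, … into P one at a time, bumping the leftmost entry strictly greater than the inserted value down to the next row. The recording tableau Q records, in position (i, j), the step at which that cell was added to P.
  Insert 4 (step 1): P = [4];  Q = [1]
  Insert 9 (step 2): P = [4, 9];  Q = [1, 2]
  Insert 8 (step 3): P = [4, 8] / [9];  Q = [1, 2] / [3]
  Insert 2 (step 4): P = [2, 8] / [4] / [9];  Q = [1, 2] / [3] / [4]
  Insert 3 (step 5): P = [2, 3] / [4, 8] / [9];  Q = [1, 2] / [3, 5] / [4]
  Insert 5 (step 6): P = [2, 3, 5] / [4, 8] / [9];  Q = [1, 2, 6] / [3, 5] / [4]
  Insert 7 (step 7): P = [2, 3, 5, 7] / [4, 8] / [9];  Q = [1, 2, 6, 7] / [3, 5] / [4]
  Insert 1 (step 8): P = [1, 3, 5, 7] / [2, 8] / [4] / [9];  Q = [1, 2, 6, 7] / [3, 5] / [4] / [8]
  Insert 6 (step 9): P = [1, 3, 5, 6] / [2, 7] / [4, 8] / [9];  Q = [1, 2, 6, 7] / [3, 5] / [4, 9] / [8]
Final shape: (4, 2, 2, 1).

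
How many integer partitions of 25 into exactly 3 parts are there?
p(25, 3 parts) = 52

Partitions of n into exactly k parts are in bijection with partitions of n − k into at most k parts (subtract 1 from each part). So p(25, exactly 3) = p(22, parts ≤ 3). Computing via the recurrence p(m, j) = p(m, j−1) + p(m−j, j) gives 52.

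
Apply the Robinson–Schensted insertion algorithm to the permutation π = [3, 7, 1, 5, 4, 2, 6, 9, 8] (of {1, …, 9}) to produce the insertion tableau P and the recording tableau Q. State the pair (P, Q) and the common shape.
P = [1, 2, 6, 8] / [3, 4, 9] / [5] / [7];  Q = [1, 2, 7, 8] / [3, 4, 9] / [5] / [6];  common shape = (4, 3, 1, 1)

Row-insert the values π_1, π_2, … into P one at a time, bumping the leftmost entry strictly greater than the inserted value down to the next row. The recording tableau Q records, in position (i, j), the step at which that cell was added to P.
  Insert 3 (step 1): P = [3];  Q = [1]
  Insert 7 (step 2): P = [3, 7];  Q = [1, 2]
  Insert 1 (step 3): P = [1, 7] / [3];  Q = [1, 2] / [3]
  Insert 5 (step 4): P = [1, 5] / [3, 7];  Q = [1, 2] / [3, 4]
  Insert 4 (step 5): P = [1, 4] / [3, 5] / [7];  Q = [1, 2] / [3, 4] / [5]
  Insert 2 (step 6): P = [1, 2] / [3, 4] / [5] / [7];  Q = [1, 2] / [3, 4] / [5] / [6]
  Insert 6 (step 7): P = [1, 2, 6] / [3, 4] / [5] / [7];  Q = [1, 2, 7] / [3, 4] / [5] / [6]
  Insert 9 (step 8): P = [1, 2, 6, 9] / [3, 4] / [5] / [7];  Q = [1, 2, 7, 8] / [3, 4] / [5] / [6]
  Insert 8 (step 9): P = [1, 2, 6, 8] / [3, 4, 9] / [5] / [7];  Q = [1, 2, 7, 8] / [3, 4, 9] / [5] / [6]
Final shape: (4, 3, 1, 1).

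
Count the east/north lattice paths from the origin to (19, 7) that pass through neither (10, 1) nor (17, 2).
Number of paths = 601002

Inclusion–exclusion. Total paths: C(26, 19) = 657800. Through P₁: C(11, 10)·C(15, 9) = 55055. Through P₂: C(19, 17)·C(7, 2) = 3591. Since P₁ is strictly southwest of P₂, a monotone path through both must visit P₁ then P₂; paths through both = C(11, 10)·C(8, 7)·C(7, 2) = 1848. Avoid both = 657800 − 55055 − 3591 + 1848 = 601002.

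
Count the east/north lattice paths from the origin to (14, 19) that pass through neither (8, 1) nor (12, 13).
Number of paths = 672448076

Inclusion–exclusion. Total paths: C(33, 14) = 818809200. Through P₁: C(9, 8)·C(24, 6) = 1211364. Through P₂: C(25, 12)·C(8, 2) = 145608400. Since P₁ is strictly southwest of P₂, a monotone path through both must visit P₁ then P₂; paths through both = C(9, 8)·C(16, 4)·C(8, 2) = 458640. Avoid both = 818809200 − 1211364 − 145608400 + 458640 = 672448076.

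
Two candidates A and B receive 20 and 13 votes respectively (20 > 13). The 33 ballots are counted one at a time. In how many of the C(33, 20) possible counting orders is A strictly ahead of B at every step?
Strict-lead orderings = 121580760

Total orderings of the 33 votes with 20 for A: C(33, 20) = 573166440. By the Bertrand ballot formula (Cycle Lemma / reflection principle), the number of orderings in which A is strictly ahead of B throughout is (p − q)/(p + q) · C(p + q, p) = (20 − 13)/(20 + 13) · 573166440 = 121580760.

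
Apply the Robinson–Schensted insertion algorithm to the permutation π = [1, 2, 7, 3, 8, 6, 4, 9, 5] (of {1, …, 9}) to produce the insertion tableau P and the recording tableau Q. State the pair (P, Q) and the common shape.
P = [1, 2, 3, 4, 5] / [6, 8, 9] / [7];  Q = [1, 2, 3, 5, 8] / [4, 6, 9] / [7];  common shape = (5, 3, 1)

Row-insert the values π_1, π_2, … into P one at a time, bumping the leftmost entry strictly greater than the inserted value down to the next row. The recording tableau Q records, in position (i, j), the step at which that cell was added to P.
  Insert 1 (step 1): P = [1];  Q = [1]
  Insert 2 (step 2): P = [1, 2];  Q = [1, 2]
  Insert 7 (step 3): P = [1, 2, 7];  Q = [1, 2, 3]
  Insert 3 (step 4): P = [1, 2, 3] / [7];  Q = [1, 2, 3] / [4]
  Insert 8 (step 5): P = [1, 2, 3, 8] / [7];  Q = [1, 2, 3, 5] / [4]
  Insert 6 (step 6): P = [1, 2, 3, 6] / [7, 8];  Q = [1, 2, 3, 5] / [4, 6]
  Insert 4 (step 7): P = [1, 2, 3, 4] / [6, 8] / [7];  Q = [1, 2, 3, 5] / [4, 6] / [7]
  Insert 9 (step 8): P = [1, 2, 3, 4, 9] / [6, 8] / [7];  Q = [1, 2, 3, 5, 8] / [4, 6] / [7]
  Insert 5 (step 9): P = [1, 2, 3, 4, 5] / [6, 8, 9] / [7];  Q = [1, 2, 3, 5, 8] / [4, 6, 9] / [7]
Final shape: (5, 3, 1).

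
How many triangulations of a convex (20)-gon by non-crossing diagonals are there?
C_18 = 477638700

These polygon triangulations are counted by the Catalan number C_n = (1/(n + 1)) · C(2n, n). For n = 18: C_18 = (1/19) · C(36, 18) = 9075135300/19 = 477638700.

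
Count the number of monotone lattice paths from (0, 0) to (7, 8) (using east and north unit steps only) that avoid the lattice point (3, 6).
Number of paths = 5175

Total paths from (0, 0) to (7, 8): C(15, 7) = 6435. Paths through (3, 6): (paths (0, 0) → (3, 6)) × (paths (3, 6) → (7, 8)) = C(9, 3) · C(6, 4) = 84 · 15 = 1260. Avoidance count = 6435 − 1260 = 5175.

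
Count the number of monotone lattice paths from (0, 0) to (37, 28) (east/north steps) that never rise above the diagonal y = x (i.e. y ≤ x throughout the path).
Number of paths = 517212439858041200

By the reflection principle (André's argument), the number of monotone paths to (37, 28) with n ≤ m that never go above y = x is C(65, 37) − C(65, 38) = 1965407271460556560 − 1448194831602515360 = 517212439858041200.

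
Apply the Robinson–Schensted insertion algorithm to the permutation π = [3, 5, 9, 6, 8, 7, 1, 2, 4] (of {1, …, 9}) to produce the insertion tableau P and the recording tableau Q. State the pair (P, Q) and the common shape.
P = [1, 2, 4, 7] / [3, 5, 6] / [8] / [9];  Q = [1, 2, 3, 5] / [4, 8, 9] / [6] / [7];  common shape = (4, 3, 1, 1)

Row-insert the values π_1, π_2, … into P one at a time, bumping the leftmost entry strictly greater than the inserted value down to the next row. The recording tableau Q records, in position (i, j), the step at which that cell was added to P.
  Insert 3 (step 1): P = [3];  Q = [1]
  Insert 5 (step 2): P = [3, 5];  Q = [1, 2]
  Insert 9 (step 3): P = [3, 5, 9];  Q = [1, 2, 3]
  Insert 6 (step 4): P = [3, 5, 6] / [9];  Q = [1, 2, 3] / [4]
  Insert 8 (step 5): P = [3, 5, 6, 8] / [9];  Q = [1, 2, 3, 5] / [4]
  Insert 7 (step 6): P = [3, 5, 6, 7] / [8] / [9];  Q = [1, 2, 3, 5] / [4] / [6]
  Insert 1 (step 7): P = [1, 5, 6, 7] / [3] / [8] / [9];  Q = [1, 2, 3, 5] / [4] / [6] / [7]
  Insert 2 (step 8): P = [1, 2, 6, 7] / [3, 5] / [8] / [9];  Q = [1, 2, 3, 5] / [4, 8] / [6] / [7]
  Insert 4 (step 9): P = [1, 2, 4, 7] / [3, 5, 6] / [8] / [9];  Q = [1, 2, 3, 5] / [4, 8, 9] / [6] / [7]
Final shape: (4, 3, 1, 1).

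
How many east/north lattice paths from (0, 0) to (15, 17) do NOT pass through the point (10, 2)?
Number of paths = 564699456

Total paths from (0, 0) to (15, 17): C(32, 15) = 565722720. Paths through (10, 2): (paths (0, 0) → (10, 2)) × (paths (10, 2) → (15, 17)) = C(12, 10) · C(20, 5) = 66 · 15504 = 1023264. Avoidance count = 565722720 − 1023264 = 564699456.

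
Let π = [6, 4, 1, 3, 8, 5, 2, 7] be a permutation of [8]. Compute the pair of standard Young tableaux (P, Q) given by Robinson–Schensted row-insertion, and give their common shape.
P = [1, 2, 5, 7] / [3, 8] / [4] / [6];  Q = [1, 4, 5, 8] / [2, 6] / [3] / [7];  common shape = (4, 2, 1, 1)

Row-insert the values π_1, π_2, … into P one at a time, bumping the leftmost entry strictly greater than the inserted value down to the next row. The recording tableau Q records, in position (i, j), the step at which that cell was added to P.
  Insert 6 (step 1): P = [6];  Q = [1]
  Insert 4 (step 2): P = [4] / [6];  Q = [1] / [2]
  Insert 1 (step 3): P = [1] / [4] / [6];  Q = [1] / [2] / [3]
  Insert 3 (step 4): P = [1, 3] / [4] / [6];  Q = [1, 4] / [2] / [3]
  Insert 8 (step 5): P = [1, 3, 8] / [4] / [6];  Q = [1, 4, 5] / [2] / [3]
  Insert 5 (step 6): P = [1, 3, 5] / [4, 8] / [6];  Q = [1, 4, 5] / [2, 6] / [3]
  Insert 2 (step 7): P = [1, 2, 5] / [3, 8] / [4] / [6];  Q = [1, 4, 5] / [2, 6] / [3] / [7]
  Insert 7 (step 8): P = [1, 2, 5, 7] / [3, 8] / [4] / [6];  Q = [1, 4, 5, 8] / [2, 6] / [3] / [7]
Final shape: (4, 2, 1, 1).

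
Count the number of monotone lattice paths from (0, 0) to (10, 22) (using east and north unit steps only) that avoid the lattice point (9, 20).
Number of paths = 34467225

Total paths from (0, 0) to (10, 22): C(32, 10) = 64512240. Paths through (9, 20): (paths (0, 0) → (9, 20)) × (paths (9, 20) → (10, 22)) = C(29, 9) · C(3, 1) = 10015005 · 3 = 30045015. Avoidance count = 64512240 − 30045015 = 34467225.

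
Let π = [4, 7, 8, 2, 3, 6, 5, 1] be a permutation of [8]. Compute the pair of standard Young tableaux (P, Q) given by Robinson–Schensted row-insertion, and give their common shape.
P = [1, 3, 5] / [2, 6, 8] / [4] / [7];  Q = [1, 2, 3] / [4, 5, 6] / [7] / [8];  common shape = (3, 3, 1, 1)

Row-insert the values π_1, π_2, … into P one at a time, bumping the leftmost entry strictly greater than the inserted value down to the next row. The recording tableau Q records, in position (i, j), the step at which that cell was added to P.
  Insert 4 (step 1): P = [4];  Q = [1]
  Insert 7 (step 2): P = [4, 7];  Q = [1, 2]
  Insert 8 (step 3): P = [4, 7, 8];  Q = [1, 2, 3]
  Insert 2 (step 4): P = [2, 7, 8] / [4];  Q = [1, 2, 3] / [4]
  Insert 3 (step 5): P = [2, 3, 8] / [4, 7];  Q = [1, 2, 3] / [4, 5]
  Insert 6 (step 6): P = [2, 3, 6] / [4, 7, 8];  Q = [1, 2, 3] / [4, 5, 6]
  Insert 5 (step 7): P = [2, 3, 5] / [4, 6, 8] / [7];  Q = [1, 2, 3] / [4, 5, 6] / [7]
  Insert 1 (step 8): P = [1, 3, 5] / [2, 6, 8] / [4] / [7];  Q = [1, 2, 3] / [4, 5, 6] / [7] / [8]
Final shape: (3, 3, 1, 1).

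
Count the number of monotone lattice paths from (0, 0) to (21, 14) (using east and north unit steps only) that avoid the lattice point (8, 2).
Number of paths = 2085945900

Total paths from (0, 0) to (21, 14): C(35, 21) = 2319959400. Paths through (8, 2): (paths (0, 0) → (8, 2)) × (paths (8, 2) → (21, 14)) = C(10, 8) · C(25, 13) = 45 · 5200300 = 234013500. Avoidance count = 2319959400 − 234013500 = 2085945900.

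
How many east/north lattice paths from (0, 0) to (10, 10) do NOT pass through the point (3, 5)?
Number of paths = 140404

Total paths from (0, 0) to (10, 10): C(20, 10) = 184756. Paths through (3, 5): (paths (0, 0) → (3, 5)) × (paths (3, 5) → (10, 10)) = C(8, 3) · C(12, 7) = 56 · 792 = 44352. Avoidance count = 184756 − 44352 = 140404.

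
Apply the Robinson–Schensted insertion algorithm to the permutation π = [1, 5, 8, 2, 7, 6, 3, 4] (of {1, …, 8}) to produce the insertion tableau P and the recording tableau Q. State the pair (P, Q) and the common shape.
P = [1, 2, 3, 4] / [5, 6] / [7] / [8];  Q = [1, 2, 3, 8] / [4, 5] / [6] / [7];  common shape = (4, 2, 1, 1)

Row-insert the values π_1, π_2, … into P one at a time, bumping the leftmost entry strictly greater than the inserted value down to the next row. The recording tableau Q records, in position (i, j), the step at which that cell was added to P.
  Insert 1 (step 1): P = [1];  Q = [1]
  Insert 5 (step 2): P = [1, 5];  Q = [1, 2]
  Insert 8 (step 3): P = [1, 5, 8];  Q = [1, 2, 3]
  Insert 2 (step 4): P = [1, 2, 8] / [5];  Q = [1, 2, 3] / [4]
  Insert 7 (step 5): P = [1, 2, 7] / [5, 8];  Q = [1, 2, 3] / [4, 5]
  Insert 6 (step 6): P = [1, 2, 6] / [5, 7] / [8];  Q = [1, 2, 3] / [4, 5] / [6]
  Insert 3 (step 7): P = [1, 2, 3] / [5, 6] / [7] / [8];  Q = [1, 2, 3] / [4, 5] / [6] / [7]
  Insert 4 (step 8): P = [1, 2, 3, 4] / [5, 6] / [7] / [8];  Q = [1, 2, 3, 8] / [4, 5] / [6] / [7]
Final shape: (4, 2, 1, 1).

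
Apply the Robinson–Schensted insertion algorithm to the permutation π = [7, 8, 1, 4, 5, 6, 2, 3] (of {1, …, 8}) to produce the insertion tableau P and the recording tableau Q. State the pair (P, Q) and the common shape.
P = [1, 2, 3, 6] / [4, 5] / [7, 8];  Q = [1, 2, 5, 6] / [3, 4] / [7, 8];  common shape = (4, 2, 2)

Row-insert the values π_1, π_2, … into P one at a time, bumping the leftmost entry strictly greater than the inserted value down to the next row. The recording tableau Q records, in position (i, j), the step at which that cell was added to P.
  Insert 7 (step 1): P = [7];  Q = [1]
  Insert 8 (step 2): P = [7, 8];  Q = [1, 2]
  Insert 1 (step 3): P = [1, 8] / [7];  Q = [1, 2] / [3]
  Insert 4 (step 4): P = [1, 4] / [7, 8];  Q = [1, 2] / [3, 4]
  Insert 5 (step 5): P = [1, 4, 5] / [7, 8];  Q = [1, 2, 5] / [3, 4]
  Insert 6 (step 6): P = [1, 4, 5, 6] / [7, 8];  Q = [1, 2, 5, 6] / [3, 4]
  Insert 2 (step 7): P = [1, 2, 5, 6] / [4, 8] / [7];  Q = [1, 2, 5, 6] / [3, 4] / [7]
  Insert 3 (step 8): P = [1, 2, 3, 6] / [4, 5] / [7, 8];  Q = [1, 2, 5, 6] / [3, 4] / [7, 8]
Final shape: (4, 2, 2).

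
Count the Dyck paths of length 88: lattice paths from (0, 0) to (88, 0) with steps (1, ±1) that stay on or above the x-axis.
C_44 = 583300119592996693088040

These Dyck paths are counted by the Catalan number C_n = (1/(n + 1)) · C(2n, n). For n = 44: C_44 = (1/45) · C(88, 44) = 26248505381684851188961800/45 = 583300119592996693088040.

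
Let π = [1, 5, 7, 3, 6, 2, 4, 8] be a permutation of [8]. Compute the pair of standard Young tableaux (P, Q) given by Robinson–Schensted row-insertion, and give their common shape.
P = [1, 2, 4, 8] / [3, 6] / [5, 7];  Q = [1, 2, 3, 8] / [4, 5] / [6, 7];  common shape = (4, 2, 2)

Row-insert the values π_1, π_2, … into P one at a time, bumping the leftmost entry strictly greater than the inserted value down to the next row. The recording tableau Q records, in position (i, j), the step at which that cell was added to P.
  Insert 1 (step 1): P = [1];  Q = [1]
  Insert 5 (step 2): P = [1, 5];  Q = [1, 2]
  Insert 7 (step 3): P = [1, 5, 7];  Q = [1, 2, 3]
  Insert 3 (step 4): P = [1, 3, 7] / [5];  Q = [1, 2, 3] / [4]
  Insert 6 (step 5): P = [1, 3, 6] / [5, 7];  Q = [1, 2, 3] / [4, 5]
  Insert 2 (step 6): P = [1, 2, 6] / [3, 7] / [5];  Q = [1, 2, 3] / [4, 5] / [6]
  Insert 4 (step 7): P = [1, 2, 4] / [3, 6] / [5, 7];  Q = [1, 2, 3] / [4, 5] / [6, 7]
  Insert 8 (step 8): P = [1, 2, 4, 8] / [3, 6] / [5, 7];  Q = [1, 2, 3, 8] / [4, 5] / [6, 7]
Final shape: (4, 2, 2).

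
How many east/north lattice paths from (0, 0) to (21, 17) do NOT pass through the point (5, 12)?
Number of paths = 28655223768

Total paths from (0, 0) to (21, 17): C(38, 21) = 28781143380. Paths through (5, 12): (paths (0, 0) → (5, 12)) × (paths (5, 12) → (21, 17)) = C(17, 5) · C(21, 16) = 6188 · 20349 = 125919612. Avoidance count = 28781143380 − 125919612 = 28655223768.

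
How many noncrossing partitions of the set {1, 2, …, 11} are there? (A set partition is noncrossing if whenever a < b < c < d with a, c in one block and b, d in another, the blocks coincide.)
C_11 = 58786

These noncrossing partitions are counted by the Catalan number C_n = (1/(n + 1)) · C(2n, n). For n = 11: C_11 = (1/12) · C(22, 11) = 705432/12 = 58786.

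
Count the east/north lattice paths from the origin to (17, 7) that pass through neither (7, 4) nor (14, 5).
Number of paths = 161844

Inclusion–exclusion. Total paths: C(24, 17) = 346104. Through P₁: C(11, 7)·C(13, 10) = 94380. Through P₂: C(19, 14)·C(5, 3) = 116280. Since P₁ is strictly southwest of P₂, a monotone path through both must visit P₁ then P₂; paths through both = C(11, 7)·C(8, 7)·C(5, 3) = 26400. Avoid both = 346104 − 94380 − 116280 + 26400 = 161844.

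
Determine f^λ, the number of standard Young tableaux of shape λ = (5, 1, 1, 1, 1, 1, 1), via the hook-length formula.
# SYT of shape (5, 1, 1, 1, 1, 1, 1) = 210

Hook-length formula: f^λ = n! / Π hook(c), product over all cells c of the Young diagram. For λ = (5, 1, 1, 1, 1, 1, 1), n = 11 boxes. Hook lengths by row (left-to-right, top-to-bottom): [11, 4, 3, 2, 1]; [6]; [5]; [4]; [3]; [2]; [1]. Product of hooks = 190080. So f^λ = 11! / 190080 = 39916800 / 190080 = 210.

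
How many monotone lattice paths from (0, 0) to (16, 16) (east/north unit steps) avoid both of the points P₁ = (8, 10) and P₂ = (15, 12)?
Number of paths = 390632256

Inclusion–exclusion. Total paths: C(32, 16) = 601080390. Through P₁: C(18, 8)·C(14, 8) = 131405274. Through P₂: C(27, 15)·C(5, 1) = 86919300. Since P₁ is strictly southwest of P₂, a monotone path through both must visit P₁ then P₂; paths through both = C(18, 8)·C(9, 7)·C(5, 1) = 7876440. Avoid both = 601080390 − 131405274 − 86919300 + 7876440 = 390632256.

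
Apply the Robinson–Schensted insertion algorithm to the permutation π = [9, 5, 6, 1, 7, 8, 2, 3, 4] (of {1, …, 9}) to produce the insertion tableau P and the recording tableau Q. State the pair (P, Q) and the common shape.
P = [1, 2, 3, 4] / [5, 6, 7, 8] / [9];  Q = [1, 3, 5, 6] / [2, 7, 8, 9] / [4];  common shape = (4, 4, 1)

Row-insert the values π_1, π_2, … into P one at a time, bumping the leftmost entry strictly greater than the inserted value down to the next row. The recording tableau Q records, in position (i, j), the step at which that cell was added to P.
  Insert 9 (step 1): P = [9];  Q = [1]
  Insert 5 (step 2): P = [5] / [9];  Q = [1] / [2]
  Insert 6 (step 3): P = [5, 6] / [9];  Q = [1, 3] / [2]
  Insert 1 (step 4): P = [1, 6] / [5] / [9];  Q = [1, 3] / [2] / [4]
  Insert 7 (step 5): P = [1, 6, 7] / [5] / [9];  Q = [1, 3, 5] / [2] / [4]
  Insert 8 (step 6): P = [1, 6, 7, 8] / [5] / [9];  Q = [1, 3, 5, 6] / [2] / [4]
  Insert 2 (step 7): P = [1, 2, 7, 8] / [5, 6] / [9];  Q = [1, 3, 5, 6] / [2, 7] / [4]
  Insert 3 (step 8): P = [1, 2, 3, 8] / [5, 6, 7] / [9];  Q = [1, 3, 5, 6] / [2, 7, 8] / [4]
  Insert 4 (step 9): P = [1, 2, 3, 4] / [5, 6, 7, 8] / [9];  Q = [1, 3, 5, 6] / [2, 7, 8, 9] / [4]
Final shape: (4, 4, 1).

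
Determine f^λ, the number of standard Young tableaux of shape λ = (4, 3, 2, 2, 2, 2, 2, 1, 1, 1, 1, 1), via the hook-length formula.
# SYT of shape (4, 3, 2, 2, 2, 2, 2, 1, 1, 1, 1, 1) = 38201856

Hook-length formula: f^λ = n! / Π hook(c), product over all cells c of the Young diagram. For λ = (4, 3, 2, 2, 2, 2, 2, 1, 1, 1, 1, 1), n = 22 boxes. Hook lengths by row (left-to-right, top-to-bottom): [15, 9, 3, 1]; [13, 7, 1]; [11, 5]; [10, 4]; [9, 3]; [8, 2]; [7, 1]; [5]; [4]; [3]; [2]; [1]. Product of hooks = 29422673280000. So f^λ = 22! / 29422673280000 = 1124000727777607680000 / 29422673280000 = 38201856.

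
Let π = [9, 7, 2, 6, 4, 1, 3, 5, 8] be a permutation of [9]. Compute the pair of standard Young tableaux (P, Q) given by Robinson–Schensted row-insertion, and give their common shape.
P = [1, 3, 5, 8] / [2, 4] / [6] / [7] / [9];  Q = [1, 4, 8, 9] / [2, 7] / [3] / [5] / [6];  common shape = (4, 2, 1, 1, 1)

Row-insert the values π_1, π_2, … into P one at a time, bumping the leftmost entry strictly greater than the inserted value down to the next row. The recording tableau Q records, in position (i, j), the step at which that cell was added to P.
  Insert 9 (step 1): P = [9];  Q = [1]
  Insert 7 (step 2): P = [7] / [9];  Q = [1] / [2]
  Insert 2 (step 3): P = [2] / [7] / [9];  Q = [1] / [2] / [3]
  Insert 6 (step 4): P = [2, 6] / [7] / [9];  Q = [1, 4] / [2] / [3]
  Insert 4 (step 5): P = [2, 4] / [6] / [7] / [9];  Q = [1, 4] / [2] / [3] / [5]
  Insert 1 (step 6): P = [1, 4] / [2] / [6] / [7] / [9];  Q = [1, 4] / [2] / [3] / [5] / [6]
  Insert 3 (step 7): P = [1, 3] / [2, 4] / [6] / [7] / [9];  Q = [1, 4] / [2, 7] / [3] / [5] / [6]
  Insert 5 (step 8): P = [1, 3, 5] / [2, 4] / [6] / [7] / [9];  Q = [1, 4, 8] / [2, 7] / [3] / [5] / [6]
  Insert 8 (step 9): P = [1, 3, 5, 8] / [2, 4] / [6] / [7] / [9];  Q = [1, 4, 8, 9] / [2, 7] / [3] / [5] / [6]
Final shape: (4, 2, 1, 1, 1).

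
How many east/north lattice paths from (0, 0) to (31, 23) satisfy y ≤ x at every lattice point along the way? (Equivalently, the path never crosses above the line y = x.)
Number of paths = 305417807763705

By the reflection principle (André's argument), the number of monotone paths to (31, 23) with n ≤ m that never go above y = x is C(54, 31) − C(54, 32) = 1085929983159840 − 780512175396135 = 305417807763705.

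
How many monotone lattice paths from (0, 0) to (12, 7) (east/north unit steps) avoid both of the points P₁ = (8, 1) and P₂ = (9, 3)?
Number of paths = 41743

Inclusion–exclusion. Total paths: C(19, 12) = 50388. Through P₁: C(9, 8)·C(10, 4) = 1890. Through P₂: C(12, 9)·C(7, 3) = 7700. Since P₁ is strictly southwest of P₂, a monotone path through both must visit P₁ then P₂; paths through both = C(9, 8)·C(3, 1)·C(7, 3) = 945. Avoid both = 50388 − 1890 − 7700 + 945 = 41743.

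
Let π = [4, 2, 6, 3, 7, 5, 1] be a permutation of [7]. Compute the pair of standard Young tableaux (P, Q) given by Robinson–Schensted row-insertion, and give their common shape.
P = [1, 3, 5] / [2, 6, 7] / [4];  Q = [1, 3, 5] / [2, 4, 6] / [7];  common shape = (3, 3, 1)

Row-insert the values π_1, π_2, … into P one at a time, bumping the leftmost entry strictly greater than the inserted value down to the next row. The recording tableau Q records, in position (i, j), the step at which that cell was added to P.
  Insert 4 (step 1): P = [4];  Q = [1]
  Insert 2 (step 2): P = [2] / [4];  Q = [1] / [2]
  Insert 6 (step 3): P = [2, 6] / [4];  Q = [1, 3] / [2]
  Insert 3 (step 4): P = [2, 3] / [4, 6];  Q = [1, 3] / [2, 4]
  Insert 7 (step 5): P = [2, 3, 7] / [4, 6];  Q = [1, 3, 5] / [2, 4]
  Insert 5 (step 6): P = [2, 3, 5] / [4, 6, 7];  Q = [1, 3, 5] / [2, 4, 6]
  Insert 1 (step 7): P = [1, 3, 5] / [2, 6, 7] / [4];  Q = [1, 3, 5] / [2, 4, 6] / [7]
Final shape: (3, 3, 1).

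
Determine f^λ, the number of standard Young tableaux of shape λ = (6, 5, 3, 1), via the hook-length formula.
# SYT of shape (6, 5, 3, 1) = 128700

Hook-length formula: f^λ = n! / Π hook(c), product over all cells c of the Young diagram. For λ = (6, 5, 3, 1), n = 15 boxes. Hook lengths by row (left-to-right, top-to-bottom): [9, 7, 6, 4, 3, 1]; [7, 5, 4, 2, 1]; [4, 2, 1]; [1]. Product of hooks = 10160640. So f^λ = 15! / 10160640 = 1307674368000 / 10160640 = 128700.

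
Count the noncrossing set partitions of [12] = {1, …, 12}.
C_12 = 208012

These noncrossing partitions are counted by the Catalan number C_n = (1/(n + 1)) · C(2n, n). For n = 12: C_12 = (1/13) · C(24, 12) = 2704156/13 = 208012.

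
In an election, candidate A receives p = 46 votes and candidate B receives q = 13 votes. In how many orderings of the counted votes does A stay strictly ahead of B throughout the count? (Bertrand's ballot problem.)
Strict-lead orderings = 2263786772940

Total orderings of the 59 votes with 46 for A: C(59, 46) = 4047376351620. By the Bertrand ballot formula (Cycle Lemma / reflection principle), the number of orderings in which A is strictly ahead of B throughout is (p − q)/(p + q) · C(p + q, p) = (46 − 13)/(46 + 13) · 4047376351620 = 2263786772940.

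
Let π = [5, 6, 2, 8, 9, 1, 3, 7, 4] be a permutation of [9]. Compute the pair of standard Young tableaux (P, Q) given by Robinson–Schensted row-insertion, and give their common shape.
P = [1, 3, 4, 9] / [2, 6, 7] / [5, 8];  Q = [1, 2, 4, 5] / [3, 7, 8] / [6, 9];  common shape = (4, 3, 2)

Row-insert the values π_1, π_2, … into P one at a time, bumping the leftmost entry strictly greater than the inserted value down to the next row. The recording tableau Q records, in position (i, j), the step at which that cell was added to P.
  Insert 5 (step 1): P = [5];  Q = [1]
  Insert 6 (step 2): P = [5, 6];  Q = [1, 2]
  Insert 2 (step 3): P = [2, 6] / [5];  Q = [1, 2] / [3]
  Insert 8 (step 4): P = [2, 6, 8] / [5];  Q = [1, 2, 4] / [3]
  Insert 9 (step 5): P = [2, 6, 8, 9] / [5];  Q = [1, 2, 4, 5] / [3]
  Insert 1 (step 6): P = [1, 6, 8, 9] / [2] / [5];  Q = [1, 2, 4, 5] / [3] / [6]
  Insert 3 (step 7): P = [1, 3, 8, 9] / [2, 6] / [5];  Q = [1, 2, 4, 5] / [3, 7] / [6]
  Insert 7 (step 8): P = [1, 3, 7, 9] / [2, 6, 8] / [5];  Q = [1, 2, 4, 5] / [3, 7, 8] / [6]
  Insert 4 (step 9): P = [1, 3, 4, 9] / [2, 6, 7] / [5, 8];  Q = [1, 2, 4, 5] / [3, 7, 8] / [6, 9]
Final shape: (4, 3, 2).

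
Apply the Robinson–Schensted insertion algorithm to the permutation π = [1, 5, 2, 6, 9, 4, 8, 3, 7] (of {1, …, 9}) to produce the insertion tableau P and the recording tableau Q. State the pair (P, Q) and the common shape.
P = [1, 2, 3, 7] / [4, 6, 8] / [5, 9];  Q = [1, 2, 4, 5] / [3, 6, 7] / [8, 9];  common shape = (4, 3, 2)

Row-insert the values π_1, π_2, … into P one at a time, bumping the leftmost entry strictly greater than the inserted value down to the next row. The recording tableau Q records, in position (i, j), the step at which that cell was added to P.
  Insert 1 (step 1): P = [1];  Q = [1]
  Insert 5 (step 2): P = [1, 5];  Q = [1, 2]
  Insert 2 (step 3): P = [1, 2] / [5];  Q = [1, 2] / [3]
  Insert 6 (step 4): P = [1, 2, 6] / [5];  Q = [1, 2, 4] / [3]
  Insert 9 (step 5): P = [1, 2, 6, 9] / [5];  Q = [1, 2, 4, 5] / [3]
  Insert 4 (step 6): P = [1, 2, 4, 9] / [5, 6];  Q = [1, 2, 4, 5] / [3, 6]
  Insert 8 (step 7): P = [1, 2, 4, 8] / [5, 6, 9];  Q = [1, 2, 4, 5] / [3, 6, 7]
  Insert 3 (step 8): P = [1, 2, 3, 8] / [4, 6, 9] / [5];  Q = [1, 2, 4, 5] / [3, 6, 7] / [8]
  Insert 7 (step 9): P = [1, 2, 3, 7] / [4, 6, 8] / [5, 9];  Q = [1, 2, 4, 5] / [3, 6, 7] / [8, 9]
Final shape: (4, 3, 2).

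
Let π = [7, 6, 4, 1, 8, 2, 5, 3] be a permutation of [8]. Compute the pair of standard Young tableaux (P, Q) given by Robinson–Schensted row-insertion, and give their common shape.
P = [1, 2, 3] / [4, 5] / [6, 8] / [7];  Q = [1, 5, 7] / [2, 6] / [3, 8] / [4];  common shape = (3, 2, 2, 1)

Row-insert the values π_1, π_2, … into P one at a time, bumping the leftmost entry strictly greater than the inserted value down to the next row. The recording tableau Q records, in position (i, j), the step at which that cell was added to P.
  Insert 7 (step 1): P = [7];  Q = [1]
  Insert 6 (step 2): P = [6] / [7];  Q = [1] / [2]
  Insert 4 (step 3): P = [4] / [6] / [7];  Q = [1] / [2] / [3]
  Insert 1 (step 4): P = [1] / [4] / [6] / [7];  Q = [1] / [2] / [3] / [4]
  Insert 8 (step 5): P = [1, 8] / [4] / [6] / [7];  Q = [1, 5] / [2] / [3] / [4]
  Insert 2 (step 6): P = [1, 2] / [4, 8] / [6] / [7];  Q = [1, 5] / [2, 6] / [3] / [4]
  Insert 5 (step 7): P = [1, 2, 5] / [4, 8] / [6] / [7];  Q = [1, 5, 7] / [2, 6] / [3] / [4]
  Insert 3 (step 8): P = [1, 2, 3] / [4, 5] / [6, 8] / [7];  Q = [1, 5, 7] / [2, 6] / [3, 8] / [4]
Final shape: (3, 2, 2, 1).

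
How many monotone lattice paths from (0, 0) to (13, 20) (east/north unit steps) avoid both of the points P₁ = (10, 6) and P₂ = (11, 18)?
Number of paths = 360761884

Inclusion–exclusion. Total paths: C(33, 13) = 573166440. Through P₁: C(16, 10)·C(17, 3) = 5445440. Through P₂: C(29, 11)·C(4, 2) = 207583740. Since P₁ is strictly southwest of P₂, a monotone path through both must visit P₁ then P₂; paths through both = C(16, 10)·C(13, 1)·C(4, 2) = 624624. Avoid both = 573166440 − 5445440 − 207583740 + 624624 = 360761884.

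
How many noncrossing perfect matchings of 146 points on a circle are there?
C_73 = 79463489365077377841208237632349268884500

These noncrossing handshakes are counted by the Catalan number C_n = (1/(n + 1)) · C(2n, n). For n = 73: C_73 = (1/74) · C(146, 73) = 5880298213015725960249409584793845897453000/74 = 79463489365077377841208237632349268884500.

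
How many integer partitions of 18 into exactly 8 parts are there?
p(18, 8 parts) = 40

Partitions of n into exactly k parts are in bijection with partitions of n − k into at most k parts (subtract 1 from each part). So p(18, exactly 8) = p(10, parts ≤ 8). Computing via the recurrence p(m, j) = p(m, j−1) + p(m−j, j) gives 40.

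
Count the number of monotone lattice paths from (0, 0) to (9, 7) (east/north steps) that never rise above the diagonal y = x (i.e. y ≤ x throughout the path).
Number of paths = 3432

By the reflection principle (André's argument), the number of monotone paths to (9, 7) with n ≤ m that never go above y = x is C(16, 9) − C(16, 10) = 11440 − 8008 = 3432.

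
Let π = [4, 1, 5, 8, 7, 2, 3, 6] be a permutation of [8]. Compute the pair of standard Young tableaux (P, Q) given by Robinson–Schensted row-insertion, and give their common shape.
P = [1, 2, 3, 6] / [4, 5, 7] / [8];  Q = [1, 3, 4, 8] / [2, 5, 7] / [6];  common shape = (4, 3, 1)

Row-insert the values π_1, π_2, … into P one at a time, bumping the leftmost entry strictly greater than the inserted value down to the next row. The recording tableau Q records, in position (i, j), the step at which that cell was added to P.
  Insert 4 (step 1): P = [4];  Q = [1]
  Insert 1 (step 2): P = [1] / [4];  Q = [1] / [2]
  Insert 5 (step 3): P = [1, 5] / [4];  Q = [1, 3] / [2]
  Insert 8 (step 4): P = [1, 5, 8] / [4];  Q = [1, 3, 4] / [2]
  Insert 7 (step 5): P = [1, 5, 7] / [4, 8];  Q = [1, 3, 4] / [2, 5]
  Insert 2 (step 6): P = [1, 2, 7] / [4, 5] / [8];  Q = [1, 3, 4] / [2, 5] / [6]
  Insert 3 (step 7): P = [1, 2, 3] / [4, 5, 7] / [8];  Q = [1, 3, 4] / [2, 5, 7] / [6]
  Insert 6 (step 8): P = [1, 2, 3, 6] / [4, 5, 7] / [8];  Q = [1, 3, 4, 8] / [2, 5, 7] / [6]
Final shape: (4, 3, 1).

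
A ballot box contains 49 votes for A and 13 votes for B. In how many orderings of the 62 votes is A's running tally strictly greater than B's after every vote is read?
Strict-lead orderings = 4824163302300

Total orderings of the 62 votes with 49 for A: C(62, 49) = 8308281242850. By the Bertrand ballot formula (Cycle Lemma / reflection principle), the number of orderings in which A is strictly ahead of B throughout is (p − q)/(p + q) · C(p + q, p) = (49 − 13)/(49 + 13) · 8308281242850 = 4824163302300.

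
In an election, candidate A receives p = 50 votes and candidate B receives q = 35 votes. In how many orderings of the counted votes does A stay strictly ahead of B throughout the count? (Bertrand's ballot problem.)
Strict-lead orderings = 158185878385869444145932

Total orderings of the 85 votes with 50 for A: C(85, 50) = 896386644186593516826948. By the Bertrand ballot formula (Cycle Lemma / reflection principle), the number of orderings in which A is strictly ahead of B throughout is (p − q)/(p + q) · C(p + q, p) = (50 − 35)/(50 + 35) · 896386644186593516826948 = 158185878385869444145932.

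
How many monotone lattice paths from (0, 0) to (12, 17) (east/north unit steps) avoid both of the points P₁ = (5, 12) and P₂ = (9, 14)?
Number of paths = 32507639

Inclusion–exclusion. Total paths: C(29, 12) = 51895935. Through P₁: C(17, 5)·C(12, 7) = 4900896. Through P₂: C(23, 9)·C(6, 3) = 16343800. Since P₁ is strictly southwest of P₂, a monotone path through both must visit P₁ then P₂; paths through both = C(17, 5)·C(6, 4)·C(6, 3) = 1856400. Avoid both = 51895935 − 4900896 − 16343800 + 1856400 = 32507639.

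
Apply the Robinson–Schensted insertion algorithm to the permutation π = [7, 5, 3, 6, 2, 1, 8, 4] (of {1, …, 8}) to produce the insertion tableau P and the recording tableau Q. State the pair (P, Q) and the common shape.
P = [1, 4, 8] / [2, 6] / [3] / [5] / [7];  Q = [1, 4, 7] / [2, 8] / [3] / [5] / [6];  common shape = (3, 2, 1, 1, 1)

Row-insert the values π_1, π_2, … into P one at a time, bumping the leftmost entry strictly greater than the inserted value down to the next row. The recording tableau Q records, in position (i, j), the step at which that cell was added to P.
  Insert 7 (step 1): P = [7];  Q = [1]
  Insert 5 (step 2): P = [5] / [7];  Q = [1] / [2]
  Insert 3 (step 3): P = [3] / [5] / [7];  Q = [1] / [2] / [3]
  Insert 6 (step 4): P = [3, 6] / [5] / [7];  Q = [1, 4] / [2] / [3]
  Insert 2 (step 5): P = [2, 6] / [3] / [5] / [7];  Q = [1, 4] / [2] / [3] / [5]
  Insert 1 (step 6): P = [1, 6] / [2] / [3] / [5] / [7];  Q = [1, 4] / [2] / [3] / [5] / [6]
  Insert 8 (step 7): P = [1, 6, 8] / [2] / [3] / [5] / [7];  Q = [1, 4, 7] / [2] / [3] / [5] / [6]
  Insert 4 (step 8): P = [1, 4, 8] / [2, 6] / [3] / [5] / [7];  Q = [1, 4, 7] / [2, 8] / [3] / [5] / [6]
Final shape: (3, 2, 1, 1, 1).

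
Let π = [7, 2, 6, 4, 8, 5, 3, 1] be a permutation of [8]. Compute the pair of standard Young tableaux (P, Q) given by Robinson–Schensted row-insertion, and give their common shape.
P = [1, 3, 5] / [2, 8] / [4] / [6] / [7];  Q = [1, 3, 5] / [2, 6] / [4] / [7] / [8];  common shape = (3, 2, 1, 1, 1)

Row-insert the values π_1, π_2, … into P one at a time, bumping the leftmost entry strictly greater than the inserted value down to the next row. The recording tableau Q records, in position (i, j), the step at which that cell was added to P.
  Insert 7 (step 1): P = [7];  Q = [1]
  Insert 2 (step 2): P = [2] / [7];  Q = [1] / [2]
  Insert 6 (step 3): P = [2, 6] / [7];  Q = [1, 3] / [2]
  Insert 4 (step 4): P = [2, 4] / [6] / [7];  Q = [1, 3] / [2] / [4]
  Insert 8 (step 5): P = [2, 4, 8] / [6] / [7];  Q = [1, 3, 5] / [2] / [4]
  Insert 5 (step 6): P = [2, 4, 5] / [6, 8] / [7];  Q = [1, 3, 5] / [2, 6] / [4]
  Insert 3 (step 7): P = [2, 3, 5] / [4, 8] / [6] / [7];  Q = [1, 3, 5] / [2, 6] / [4] / [7]
  Insert 1 (step 8): P = [1, 3, 5] / [2, 8] / [4] / [6] / [7];  Q = [1, 3, 5] / [2, 6] / [4] / [7] / [8]
Final shape: (3, 2, 1, 1, 1).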